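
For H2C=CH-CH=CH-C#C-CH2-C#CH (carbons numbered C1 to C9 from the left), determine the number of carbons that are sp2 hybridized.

4

C1: sp2 ✓
C2: sp2 ✓
C3: sp2 ✓
C4: sp2 ✓
C5: sp
C6: sp
C7: sp3
C8: sp
C9: sp
C1, C2, C3, C4 → 4 sp2 carbons.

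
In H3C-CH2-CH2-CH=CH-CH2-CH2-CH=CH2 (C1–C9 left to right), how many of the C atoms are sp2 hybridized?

C1: sp3
C2: sp3
C3: sp3
C4: sp2 ✓
C5: sp2 ✓
C6: sp3
C7: sp3
C8: sp2 ✓
C9: sp2 ✓
C4, C5, C8, C9 → 4 sp2 carbons.

4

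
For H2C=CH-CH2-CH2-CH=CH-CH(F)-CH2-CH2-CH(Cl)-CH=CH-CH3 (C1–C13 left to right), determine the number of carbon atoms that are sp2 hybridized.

6

C1: sp2 ✓
C2: sp2 ✓
C3: sp3
C4: sp3
C5: sp2 ✓
C6: sp2 ✓
C7: sp3
C8: sp3
C9: sp3
C10: sp3
C11: sp2 ✓
C12: sp2 ✓
C13: sp3
C1, C2, C5, C6, C11, C12 → 6 sp2 carbons.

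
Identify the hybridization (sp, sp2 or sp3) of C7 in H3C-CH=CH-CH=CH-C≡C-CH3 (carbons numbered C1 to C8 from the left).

C7 is sp: 2 σ bonds, plus two π bonds, 2 electron-density regions.

sp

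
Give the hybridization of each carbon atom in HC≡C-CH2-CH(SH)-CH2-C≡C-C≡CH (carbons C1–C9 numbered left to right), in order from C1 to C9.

C1: 2 σ bonds, plus two π bonds; 2 regions of electron density → sp.
C2 (2 σ bonds, plus two π bonds) has steric number 2: sp.
C3 carries 4 σ bonds, giving a steric number of 4, so it is sp3.
C4 is sp3: 4 σ bonds, 4 electron-density regions.
C5 — 4 σ bonds. Steric number 4, so sp3.
C6 has 2 σ bonds, plus two π bonds: steric number 2 → sp.
C7: 2 σ bonds, plus two π bonds — 2 electron domains, sp.
C8 is sp: 2 σ bonds, plus two π bonds, 2 electron-density regions.
C9 carries 2 σ bonds, plus two π bonds, giving a steric number of 2, so it is sp.

C1 sp, C2 sp, C3 sp3, C4 sp3, C5 sp3, C6 sp, C7 sp, C8 sp, C9 sp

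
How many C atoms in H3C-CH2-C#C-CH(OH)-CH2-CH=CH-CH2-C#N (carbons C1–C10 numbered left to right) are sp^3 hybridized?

C1: sp3 ✓
C2: sp3 ✓
C3: sp
C4: sp
C5: sp3 ✓
C6: sp3 ✓
C7: sp2
C8: sp2
C9: sp3 ✓
C10: sp
C1, C2, C5, C6, C9 → 5 sp3 carbons.

5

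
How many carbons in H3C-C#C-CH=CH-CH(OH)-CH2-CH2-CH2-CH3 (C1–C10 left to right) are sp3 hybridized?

C1: sp3 ✓
C2: sp
C3: sp
C4: sp2
C5: sp2
C6: sp3 ✓
C7: sp3 ✓
C8: sp3 ✓
C9: sp3 ✓
C10: sp3 ✓
C1, C6, C7, C8, C9, C10 → 6 sp3 carbons.

6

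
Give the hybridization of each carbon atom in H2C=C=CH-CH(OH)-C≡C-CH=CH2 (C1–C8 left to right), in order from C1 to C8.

C1 has 3 σ bonds, plus one π bond: steric number 3 → sp2.
C2: 2 σ bonds, plus two π bonds; 2 regions of electron density → sp.
C3 has 3 σ bonds, plus one π bond: steric number 3 → sp2.
C4 (4 σ bonds) has steric number 4: sp3.
C5 — 2 σ bonds, plus two π bonds. Steric number 2, so sp.
C6 (2 σ bonds, plus two π bonds) has steric number 2: sp.
C7 carries 3 σ bonds, plus one π bond, giving a steric number of 3, so it is sp2.
C8 carries 3 σ bonds, plus one π bond, giving a steric number of 3, so it is sp2.

C1 sp2, C2 sp, C3 sp2, C4 sp3, C5 sp, C6 sp, C7 sp2, C8 sp2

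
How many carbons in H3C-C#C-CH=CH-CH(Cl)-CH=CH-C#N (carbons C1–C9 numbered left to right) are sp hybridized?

3

C1: sp3
C2: sp ✓
C3: sp ✓
C4: sp2
C5: sp2
C6: sp3
C7: sp2
C8: sp2
C9: sp ✓
C2, C3, C9 → 3 sp carbons.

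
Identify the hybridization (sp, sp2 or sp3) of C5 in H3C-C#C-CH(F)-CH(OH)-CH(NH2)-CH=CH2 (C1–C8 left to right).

sp³

C5 — 4 σ bonds. Steric number 4, so sp3.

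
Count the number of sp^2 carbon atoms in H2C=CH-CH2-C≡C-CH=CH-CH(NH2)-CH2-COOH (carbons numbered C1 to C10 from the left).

C1: sp2 ✓
C2: sp2 ✓
C3: sp3
C4: sp
C5: sp
C6: sp2 ✓
C7: sp2 ✓
C8: sp3
C9: sp3
C10: sp2 ✓
C1, C2, C6, C7, C10 → 5 sp2 carbons.

5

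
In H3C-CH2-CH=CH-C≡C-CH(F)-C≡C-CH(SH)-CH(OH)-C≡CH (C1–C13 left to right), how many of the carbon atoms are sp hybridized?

6

C1: sp3
C2: sp3
C3: sp2
C4: sp2
C5: sp ✓
C6: sp ✓
C7: sp3
C8: sp ✓
C9: sp ✓
C10: sp3
C11: sp3
C12: sp ✓
C13: sp ✓
C5, C6, C8, C9, C12, C13 → 6 sp carbons.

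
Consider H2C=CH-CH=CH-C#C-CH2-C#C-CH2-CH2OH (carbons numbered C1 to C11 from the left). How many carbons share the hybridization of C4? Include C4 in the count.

C4 is sp2 (one π bond).
C1: sp2 ✓
C2: sp2 ✓
C3: sp2 ✓
C4: sp2 ✓
C5: sp
C6: sp
C7: sp3
C8: sp
C9: sp
C10: sp3
C11: sp3
4 carbons are sp2.

4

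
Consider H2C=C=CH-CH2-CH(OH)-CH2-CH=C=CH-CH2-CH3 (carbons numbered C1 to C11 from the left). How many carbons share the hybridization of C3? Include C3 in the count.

C3 is sp2 (one π bond).
C1: sp2 ✓
C2: sp
C3: sp2 ✓
C4: sp3
C5: sp3
C6: sp3
C7: sp2 ✓
C8: sp
C9: sp2 ✓
C10: sp3
C11: sp3
4 carbons are sp2.

4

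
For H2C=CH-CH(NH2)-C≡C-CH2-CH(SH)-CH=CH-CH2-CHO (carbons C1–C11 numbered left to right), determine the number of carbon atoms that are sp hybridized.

C1: sp2
C2: sp2
C3: sp3
C4: sp ✓
C5: sp ✓
C6: sp3
C7: sp3
C8: sp2
C9: sp2
C10: sp3
C11: sp2
C4, C5 → 2 sp carbons.

2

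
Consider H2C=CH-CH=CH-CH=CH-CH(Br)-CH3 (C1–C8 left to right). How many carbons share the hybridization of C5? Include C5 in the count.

6

C5 is sp2 (one π bond).
C1: sp2 ✓
C2: sp2 ✓
C3: sp2 ✓
C4: sp2 ✓
C5: sp2 ✓
C6: sp2 ✓
C7: sp3
C8: sp3
6 carbons are sp2.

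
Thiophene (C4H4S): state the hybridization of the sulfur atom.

Analogous to furan: one S lone pair in the aromatic π system, S is sp2.

sp²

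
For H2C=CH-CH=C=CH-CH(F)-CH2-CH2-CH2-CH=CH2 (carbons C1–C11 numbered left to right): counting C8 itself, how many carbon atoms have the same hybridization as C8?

4

C8 is sp3 (only σ bonds).
C1: sp2
C2: sp2
C3: sp2
C4: sp
C5: sp2
C6: sp3 ✓
C7: sp3 ✓
C8: sp3 ✓
C9: sp3 ✓
C10: sp2
C11: sp2
4 carbons are sp3.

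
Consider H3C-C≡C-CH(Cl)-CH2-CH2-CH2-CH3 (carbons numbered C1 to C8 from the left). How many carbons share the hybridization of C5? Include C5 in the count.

C5 is sp3 (only σ bonds).
C1: sp3 ✓
C2: sp
C3: sp
C4: sp3 ✓
C5: sp3 ✓
C6: sp3 ✓
C7: sp3 ✓
C8: sp3 ✓
6 carbons are sp3.

6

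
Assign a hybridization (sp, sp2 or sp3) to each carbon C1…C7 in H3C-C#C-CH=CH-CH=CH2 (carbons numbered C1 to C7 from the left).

C1 sp3, C2 sp, C3 sp, C4 sp2, C5 sp2, C6 sp2, C7 sp2

C1: 4 σ bonds; 4 regions of electron density → sp3.
C2 — 2 σ bonds, plus two π bonds. Steric number 2, so sp.
C3 carries 2 σ bonds, plus two π bonds, giving a steric number of 2, so it is sp.
C4: 3 σ bonds, plus one π bond; 3 regions of electron density → sp2.
C5 is sp2: 3 σ bonds, plus one π bond, 3 electron-density regions.
C6 (3 σ bonds, plus one π bond) has steric number 3: sp2.
C7 — 3 σ bonds, plus one π bond. Steric number 3, so sp2.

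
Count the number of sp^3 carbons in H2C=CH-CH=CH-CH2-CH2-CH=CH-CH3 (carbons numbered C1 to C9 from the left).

3

C1: sp2
C2: sp2
C3: sp2
C4: sp2
C5: sp3 ✓
C6: sp3 ✓
C7: sp2
C8: sp2
C9: sp3 ✓
C5, C6, C9 → 3 sp3 carbons.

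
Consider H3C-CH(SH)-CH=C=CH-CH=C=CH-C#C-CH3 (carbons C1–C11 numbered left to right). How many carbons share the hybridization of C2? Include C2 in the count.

C2 is sp3 (only σ bonds).
C1: sp3 ✓
C2: sp3 ✓
C3: sp2
C4: sp
C5: sp2
C6: sp2
C7: sp
C8: sp2
C9: sp
C10: sp
C11: sp3 ✓
3 carbons are sp3.

3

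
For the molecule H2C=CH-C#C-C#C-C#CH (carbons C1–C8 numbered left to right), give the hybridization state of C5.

sp

C5 has 2 σ bonds, plus two π bonds: steric number 2 → sp.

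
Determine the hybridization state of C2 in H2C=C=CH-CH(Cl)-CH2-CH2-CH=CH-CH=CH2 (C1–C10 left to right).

C2 (2 σ bonds, plus two π bonds) has steric number 2: sp.

sp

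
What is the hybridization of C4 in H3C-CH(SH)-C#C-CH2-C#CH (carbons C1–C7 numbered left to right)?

C4 has 2 σ bonds, plus two π bonds: steric number 2 → sp.

sp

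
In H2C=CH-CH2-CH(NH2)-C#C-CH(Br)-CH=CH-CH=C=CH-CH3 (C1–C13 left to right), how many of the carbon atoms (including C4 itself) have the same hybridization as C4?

C4 is sp3 (only σ bonds).
C1: sp2
C2: sp2
C3: sp3 ✓
C4: sp3 ✓
C5: sp
C6: sp
C7: sp3 ✓
C8: sp2
C9: sp2
C10: sp2
C11: sp
C12: sp2
C13: sp3 ✓
4 carbons are sp3.

4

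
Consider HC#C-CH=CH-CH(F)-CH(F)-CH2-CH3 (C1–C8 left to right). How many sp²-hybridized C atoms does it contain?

2

C1: sp
C2: sp
C3: sp2 ✓
C4: sp2 ✓
C5: sp3
C6: sp3
C7: sp3
C8: sp3
C3, C4 → 2 sp2 carbons.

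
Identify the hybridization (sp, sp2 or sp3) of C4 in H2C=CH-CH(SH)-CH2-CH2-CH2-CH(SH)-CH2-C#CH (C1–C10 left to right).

sp³

C4 carries 4 σ bonds, giving a steric number of 4, so it is sp3.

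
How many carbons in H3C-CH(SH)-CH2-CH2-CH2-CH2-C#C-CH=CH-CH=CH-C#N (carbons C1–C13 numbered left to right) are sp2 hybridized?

4

C1: sp3
C2: sp3
C3: sp3
C4: sp3
C5: sp3
C6: sp3
C7: sp
C8: sp
C9: sp2 ✓
C10: sp2 ✓
C11: sp2 ✓
C12: sp2 ✓
C13: sp
C9, C10, C11, C12 → 4 sp2 carbons.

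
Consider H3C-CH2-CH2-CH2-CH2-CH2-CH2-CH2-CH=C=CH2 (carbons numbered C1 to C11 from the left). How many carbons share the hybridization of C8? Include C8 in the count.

8

C8 is sp3 (only σ bonds).
C1: sp3 ✓
C2: sp3 ✓
C3: sp3 ✓
C4: sp3 ✓
C5: sp3 ✓
C6: sp3 ✓
C7: sp3 ✓
C8: sp3 ✓
C9: sp2
C10: sp
C11: sp2
8 carbons are sp3.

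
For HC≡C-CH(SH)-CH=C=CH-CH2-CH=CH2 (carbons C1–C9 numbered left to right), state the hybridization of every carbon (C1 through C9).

C1 sp, C2 sp, C3 sp3, C4 sp2, C5 sp, C6 sp2, C7 sp3, C8 sp2, C9 sp2

C1 carries 2 σ bonds, plus two π bonds, giving a steric number of 2, so it is sp.
C2 (2 σ bonds, plus two π bonds) has steric number 2: sp.
C3: 4 σ bonds; 4 regions of electron density → sp3.
C4: 3 σ bonds, plus one π bond — 3 electron domains, sp2.
C5 carries 2 σ bonds, plus two π bonds, giving a steric number of 2, so it is sp.
C6: 3 σ bonds, plus one π bond; 3 regions of electron density → sp2.
C7 — 4 σ bonds. Steric number 4, so sp3.
C8 (3 σ bonds, plus one π bond) has steric number 3: sp2.
C9 (3 σ bonds, plus one π bond) has steric number 3: sp2.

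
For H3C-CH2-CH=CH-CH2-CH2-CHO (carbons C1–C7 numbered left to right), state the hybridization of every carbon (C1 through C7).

C1 sp3, C2 sp3, C3 sp2, C4 sp2, C5 sp3, C6 sp3, C7 sp2

C1: 4 σ bonds; 4 regions of electron density → sp3.
C2: 4 σ bonds; 4 regions of electron density → sp3.
C3 carries 3 σ bonds, plus one π bond, giving a steric number of 3, so it is sp2.
C4: 3 σ bonds, plus one π bond; 3 regions of electron density → sp2.
C5 has 4 σ bonds: steric number 4 → sp3.
C6 has 4 σ bonds: steric number 4 → sp3.
C7 is sp2: 3 σ bonds, plus one π bond, 3 electron-density regions.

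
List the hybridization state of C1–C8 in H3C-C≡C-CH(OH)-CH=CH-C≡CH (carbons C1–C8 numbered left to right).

C1 sp3, C2 sp, C3 sp, C4 sp3, C5 sp2, C6 sp2, C7 sp, C8 sp

C1: 4 σ bonds — 4 electron domains, sp3.
C2 (2 σ bonds, plus two π bonds) has steric number 2: sp.
C3 has 2 σ bonds, plus two π bonds: steric number 2 → sp.
C4: 4 σ bonds; 4 regions of electron density → sp3.
C5 (3 σ bonds, plus one π bond) has steric number 3: sp2.
C6 (3 σ bonds, plus one π bond) has steric number 3: sp2.
C7 carries 2 σ bonds, plus two π bonds, giving a steric number of 2, so it is sp.
C8 (2 σ bonds, plus two π bonds) has steric number 2: sp.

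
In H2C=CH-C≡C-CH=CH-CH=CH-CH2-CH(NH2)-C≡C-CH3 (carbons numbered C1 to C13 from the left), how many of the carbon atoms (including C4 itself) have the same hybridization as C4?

C4 is sp (two π bonds).
C1: sp2
C2: sp2
C3: sp ✓
C4: sp ✓
C5: sp2
C6: sp2
C7: sp2
C8: sp2
C9: sp3
C10: sp3
C11: sp ✓
C12: sp ✓
C13: sp3
4 carbons are sp.

4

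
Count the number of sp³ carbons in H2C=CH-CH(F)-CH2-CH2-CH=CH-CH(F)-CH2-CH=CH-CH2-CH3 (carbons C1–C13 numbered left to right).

C1: sp2
C2: sp2
C3: sp3 ✓
C4: sp3 ✓
C5: sp3 ✓
C6: sp2
C7: sp2
C8: sp3 ✓
C9: sp3 ✓
C10: sp2
C11: sp2
C12: sp3 ✓
C13: sp3 ✓
C3, C4, C5, C8, C9, C12, C13 → 7 sp3 carbons.

7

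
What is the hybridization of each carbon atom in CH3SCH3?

sp3

Each carbon atom carries 4 σ bonds, giving a steric number of 4, so it is sp3.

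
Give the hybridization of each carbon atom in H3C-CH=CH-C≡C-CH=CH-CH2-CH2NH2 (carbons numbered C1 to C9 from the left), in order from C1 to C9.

C1 sp3, C2 sp2, C3 sp2, C4 sp, C5 sp, C6 sp2, C7 sp2, C8 sp3, C9 sp3

C1 has 4 σ bonds: steric number 4 → sp3.
C2 (3 σ bonds, plus one π bond) has steric number 3: sp2.
C3 is sp2: 3 σ bonds, plus one π bond, 3 electron-density regions.
C4 (2 σ bonds, plus two π bonds) has steric number 2: sp.
C5: 2 σ bonds, plus two π bonds; 2 regions of electron density → sp.
C6 (3 σ bonds, plus one π bond) has steric number 3: sp2.
C7 — 3 σ bonds, plus one π bond. Steric number 3, so sp2.
C8: 4 σ bonds — 4 electron domains, sp3.
C9: 4 σ bonds; 4 regions of electron density → sp3.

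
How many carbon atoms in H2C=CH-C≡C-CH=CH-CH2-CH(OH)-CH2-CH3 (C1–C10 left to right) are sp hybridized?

2

C1: sp2
C2: sp2
C3: sp ✓
C4: sp ✓
C5: sp2
C6: sp2
C7: sp3
C8: sp3
C9: sp3
C10: sp3
C3, C4 → 2 sp carbons.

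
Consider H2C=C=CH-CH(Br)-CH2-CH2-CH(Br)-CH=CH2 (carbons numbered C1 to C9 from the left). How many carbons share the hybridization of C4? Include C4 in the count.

4

C4 is sp3 (only σ bonds).
C1: sp2
C2: sp
C3: sp2
C4: sp3 ✓
C5: sp3 ✓
C6: sp3 ✓
C7: sp3 ✓
C8: sp2
C9: sp2
4 carbons are sp3.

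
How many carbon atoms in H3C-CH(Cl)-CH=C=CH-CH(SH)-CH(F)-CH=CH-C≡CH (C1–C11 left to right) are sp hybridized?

C1: sp3
C2: sp3
C3: sp2
C4: sp ✓
C5: sp2
C6: sp3
C7: sp3
C8: sp2
C9: sp2
C10: sp ✓
C11: sp ✓
C4, C10, C11 → 3 sp carbons.

3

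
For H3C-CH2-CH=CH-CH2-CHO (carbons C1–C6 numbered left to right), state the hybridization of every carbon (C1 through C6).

C1 sp3, C2 sp3, C3 sp2, C4 sp2, C5 sp3, C6 sp2

C1 has 4 σ bonds: steric number 4 → sp3.
C2: 4 σ bonds — 4 electron domains, sp3.
C3 carries 3 σ bonds, plus one π bond, giving a steric number of 3, so it is sp2.
C4: 3 σ bonds, plus one π bond; 3 regions of electron density → sp2.
C5: 4 σ bonds — 4 electron domains, sp3.
C6: 3 σ bonds, plus one π bond — 3 electron domains, sp2.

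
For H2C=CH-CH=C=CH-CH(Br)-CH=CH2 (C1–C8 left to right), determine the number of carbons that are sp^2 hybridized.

C1: sp2 ✓
C2: sp2 ✓
C3: sp2 ✓
C4: sp
C5: sp2 ✓
C6: sp3
C7: sp2 ✓
C8: sp2 ✓
C1, C2, C3, C5, C7, C8 → 6 sp2 carbons.

6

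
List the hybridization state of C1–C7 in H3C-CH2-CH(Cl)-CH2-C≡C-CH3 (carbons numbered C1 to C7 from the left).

C1 sp3, C2 sp3, C3 sp3, C4 sp3, C5 sp, C6 sp, C7 sp3

C1 — 4 σ bonds. Steric number 4, so sp3.
C2 carries 4 σ bonds, giving a steric number of 4, so it is sp3.
C3: 4 σ bonds — 4 electron domains, sp3.
C4: 4 σ bonds — 4 electron domains, sp3.
C5 is sp: 2 σ bonds, plus two π bonds, 2 electron-density regions.
C6 has 2 σ bonds, plus two π bonds: steric number 2 → sp.
C7 carries 4 σ bonds, giving a steric number of 4, so it is sp3.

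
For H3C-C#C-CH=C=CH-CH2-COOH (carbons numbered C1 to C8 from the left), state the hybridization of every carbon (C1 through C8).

C1 sp3, C2 sp, C3 sp, C4 sp2, C5 sp, C6 sp2, C7 sp3, C8 sp2

C1 has 4 σ bonds: steric number 4 → sp3.
C2 has 2 σ bonds, plus two π bonds: steric number 2 → sp.
C3 (2 σ bonds, plus two π bonds) has steric number 2: sp.
C4: 3 σ bonds, plus one π bond; 3 regions of electron density → sp2.
C5 (2 σ bonds, plus two π bonds) has steric number 2: sp.
C6 is sp2: 3 σ bonds, plus one π bond, 3 electron-density regions.
C7 carries 4 σ bonds, giving a steric number of 4, so it is sp3.
C8 — 3 σ bonds, plus one π bond. Steric number 3, so sp2.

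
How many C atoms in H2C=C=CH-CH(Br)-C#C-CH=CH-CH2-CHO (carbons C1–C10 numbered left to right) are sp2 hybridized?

C1: sp2 ✓
C2: sp
C3: sp2 ✓
C4: sp3
C5: sp
C6: sp
C7: sp2 ✓
C8: sp2 ✓
C9: sp3
C10: sp2 ✓
C1, C3, C7, C8, C10 → 5 sp2 carbons.

5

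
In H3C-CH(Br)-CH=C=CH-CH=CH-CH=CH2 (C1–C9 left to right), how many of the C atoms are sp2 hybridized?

6

C1: sp3
C2: sp3
C3: sp2 ✓
C4: sp
C5: sp2 ✓
C6: sp2 ✓
C7: sp2 ✓
C8: sp2 ✓
C9: sp2 ✓
C3, C5, C6, C7, C8, C9 → 6 sp2 carbons.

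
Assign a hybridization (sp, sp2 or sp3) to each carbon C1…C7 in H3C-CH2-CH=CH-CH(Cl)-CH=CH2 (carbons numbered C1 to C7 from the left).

C1 sp3, C2 sp3, C3 sp2, C4 sp2, C5 sp3, C6 sp2, C7 sp2

C1: 4 σ bonds; 4 regions of electron density → sp3.
C2 — 4 σ bonds. Steric number 4, so sp3.
C3 has 3 σ bonds, plus one π bond: steric number 3 → sp2.
C4 has 3 σ bonds, plus one π bond: steric number 3 → sp2.
C5 has 4 σ bonds: steric number 4 → sp3.
C6 (3 σ bonds, plus one π bond) has steric number 3: sp2.
C7 carries 3 σ bonds, plus one π bond, giving a steric number of 3, so it is sp2.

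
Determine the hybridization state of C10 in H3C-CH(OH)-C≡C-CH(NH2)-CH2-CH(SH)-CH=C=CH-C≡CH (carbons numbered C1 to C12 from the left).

C10: 3 σ bonds, plus one π bond; 3 regions of electron density → sp2.

sp2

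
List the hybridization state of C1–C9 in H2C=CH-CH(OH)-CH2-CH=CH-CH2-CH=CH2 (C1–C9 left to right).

C1: 3 σ bonds, plus one π bond — 3 electron domains, sp2.
C2 has 3 σ bonds, plus one π bond: steric number 3 → sp2.
C3 — 4 σ bonds. Steric number 4, so sp3.
C4: 4 σ bonds; 4 regions of electron density → sp3.
C5 is sp2: 3 σ bonds, plus one π bond, 3 electron-density regions.
C6 — 3 σ bonds, plus one π bond. Steric number 3, so sp2.
C7 is sp3: 4 σ bonds, 4 electron-density regions.
C8 is sp2: 3 σ bonds, plus one π bond, 3 electron-density regions.
C9: 3 σ bonds, plus one π bond — 3 electron domains, sp2.

C1 sp2, C2 sp2, C3 sp3, C4 sp3, C5 sp2, C6 sp2, C7 sp3, C8 sp2, C9 sp2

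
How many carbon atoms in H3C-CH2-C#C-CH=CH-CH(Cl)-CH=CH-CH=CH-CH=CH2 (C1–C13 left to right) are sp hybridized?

C1: sp3
C2: sp3
C3: sp ✓
C4: sp ✓
C5: sp2
C6: sp2
C7: sp3
C8: sp2
C9: sp2
C10: sp2
C11: sp2
C12: sp2
C13: sp2
C3, C4 → 2 sp carbons.

2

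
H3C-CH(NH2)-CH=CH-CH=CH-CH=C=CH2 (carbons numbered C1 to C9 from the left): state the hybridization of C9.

C9 (3 σ bonds, plus one π bond) has steric number 3: sp2.

sp^2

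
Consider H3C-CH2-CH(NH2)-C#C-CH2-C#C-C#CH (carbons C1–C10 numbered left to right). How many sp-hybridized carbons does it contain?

6

C1: sp3
C2: sp3
C3: sp3
C4: sp ✓
C5: sp ✓
C6: sp3
C7: sp ✓
C8: sp ✓
C9: sp ✓
C10: sp ✓
C4, C5, C7, C8, C9, C10 → 6 sp carbons.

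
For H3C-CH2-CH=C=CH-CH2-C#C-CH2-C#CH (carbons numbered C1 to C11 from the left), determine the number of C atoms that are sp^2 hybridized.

C1: sp3
C2: sp3
C3: sp2 ✓
C4: sp
C5: sp2 ✓
C6: sp3
C7: sp
C8: sp
C9: sp3
C10: sp
C11: sp
C3, C5 → 2 sp2 carbons.

2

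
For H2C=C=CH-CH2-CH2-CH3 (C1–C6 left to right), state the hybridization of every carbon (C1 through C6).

C1: 3 σ bonds, plus one π bond — 3 electron domains, sp2.
C2 has 2 σ bonds, plus two π bonds: steric number 2 → sp.
C3 is sp2: 3 σ bonds, plus one π bond, 3 electron-density regions.
C4 is sp3: 4 σ bonds, 4 electron-density regions.
C5 — 4 σ bonds. Steric number 4, so sp3.
C6: 4 σ bonds; 4 regions of electron density → sp3.

C1 sp2, C2 sp, C3 sp2, C4 sp3, C5 sp3, C6 sp3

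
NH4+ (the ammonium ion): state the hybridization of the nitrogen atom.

Four σ bonds, no lone pair → sp3, tetrahedral.

sp3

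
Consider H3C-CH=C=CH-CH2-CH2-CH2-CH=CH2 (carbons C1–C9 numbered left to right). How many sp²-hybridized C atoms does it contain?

C1: sp3
C2: sp2 ✓
C3: sp
C4: sp2 ✓
C5: sp3
C6: sp3
C7: sp3
C8: sp2 ✓
C9: sp2 ✓
C2, C4, C8, C9 → 4 sp2 carbons.

4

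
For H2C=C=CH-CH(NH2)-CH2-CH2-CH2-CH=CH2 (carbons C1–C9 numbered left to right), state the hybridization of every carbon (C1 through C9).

C1: 3 σ bonds, plus one π bond — 3 electron domains, sp2.
C2 carries 2 σ bonds, plus two π bonds, giving a steric number of 2, so it is sp.
C3: 3 σ bonds, plus one π bond; 3 regions of electron density → sp2.
C4 (4 σ bonds) has steric number 4: sp3.
C5 (4 σ bonds) has steric number 4: sp3.
C6 carries 4 σ bonds, giving a steric number of 4, so it is sp3.
C7 is sp3: 4 σ bonds, 4 electron-density regions.
C8 — 3 σ bonds, plus one π bond. Steric number 3, so sp2.
C9 (3 σ bonds, plus one π bond) has steric number 3: sp2.

C1 sp2, C2 sp, C3 sp2, C4 sp3, C5 sp3, C6 sp3, C7 sp3, C8 sp2, C9 sp2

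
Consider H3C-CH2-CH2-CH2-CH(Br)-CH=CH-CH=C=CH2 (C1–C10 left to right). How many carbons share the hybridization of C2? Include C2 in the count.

5

C2 is sp3 (only σ bonds).
C1: sp3 ✓
C2: sp3 ✓
C3: sp3 ✓
C4: sp3 ✓
C5: sp3 ✓
C6: sp2
C7: sp2
C8: sp2
C9: sp
C10: sp2
5 carbons are sp3.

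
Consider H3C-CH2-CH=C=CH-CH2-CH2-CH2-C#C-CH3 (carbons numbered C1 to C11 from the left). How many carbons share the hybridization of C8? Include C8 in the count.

6

C8 is sp3 (only σ bonds).
C1: sp3 ✓
C2: sp3 ✓
C3: sp2
C4: sp
C5: sp2
C6: sp3 ✓
C7: sp3 ✓
C8: sp3 ✓
C9: sp
C10: sp
C11: sp3 ✓
6 carbons are sp3.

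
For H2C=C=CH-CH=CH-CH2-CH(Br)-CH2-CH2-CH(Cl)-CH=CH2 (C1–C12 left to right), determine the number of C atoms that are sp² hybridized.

C1: sp2 ✓
C2: sp
C3: sp2 ✓
C4: sp2 ✓
C5: sp2 ✓
C6: sp3
C7: sp3
C8: sp3
C9: sp3
C10: sp3
C11: sp2 ✓
C12: sp2 ✓
C1, C3, C4, C5, C11, C12 → 6 sp2 carbons.

6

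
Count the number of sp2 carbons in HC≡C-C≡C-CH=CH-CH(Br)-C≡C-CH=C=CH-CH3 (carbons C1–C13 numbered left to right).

C1: sp
C2: sp
C3: sp
C4: sp
C5: sp2 ✓
C6: sp2 ✓
C7: sp3
C8: sp
C9: sp
C10: sp2 ✓
C11: sp
C12: sp2 ✓
C13: sp3
C5, C6, C10, C12 → 4 sp2 carbons.

4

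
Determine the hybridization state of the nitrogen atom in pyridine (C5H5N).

sp^2

N has two σ bonds and one lone pair in the ring plane (steric number 3 → sp2); its p orbital contributes one electron to the aromatic π system via the C=N double bond.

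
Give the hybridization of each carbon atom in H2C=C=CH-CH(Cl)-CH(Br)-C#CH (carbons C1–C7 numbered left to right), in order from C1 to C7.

C1: 3 σ bonds, plus one π bond — 3 electron domains, sp2.
C2 is sp: 2 σ bonds, plus two π bonds, 2 electron-density regions.
C3 carries 3 σ bonds, plus one π bond, giving a steric number of 3, so it is sp2.
C4 carries 4 σ bonds, giving a steric number of 4, so it is sp3.
C5: 4 σ bonds; 4 regions of electron density → sp3.
C6 (2 σ bonds, plus two π bonds) has steric number 2: sp.
C7 is sp: 2 σ bonds, plus two π bonds, 2 electron-density regions.

C1 sp2, C2 sp, C3 sp2, C4 sp3, C5 sp3, C6 sp, C7 sp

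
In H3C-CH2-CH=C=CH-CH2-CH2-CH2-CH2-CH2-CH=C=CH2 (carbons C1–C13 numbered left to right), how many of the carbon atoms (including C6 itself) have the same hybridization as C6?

7

C6 is sp3 (only σ bonds).
C1: sp3 ✓
C2: sp3 ✓
C3: sp2
C4: sp
C5: sp2
C6: sp3 ✓
C7: sp3 ✓
C8: sp3 ✓
C9: sp3 ✓
C10: sp3 ✓
C11: sp2
C12: sp
C13: sp2
7 carbons are sp3.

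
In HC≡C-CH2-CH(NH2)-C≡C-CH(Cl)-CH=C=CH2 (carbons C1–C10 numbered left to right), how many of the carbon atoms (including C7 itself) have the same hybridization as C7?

C7 is sp3 (only σ bonds).
C1: sp
C2: sp
C3: sp3 ✓
C4: sp3 ✓
C5: sp
C6: sp
C7: sp3 ✓
C8: sp2
C9: sp
C10: sp2
3 carbons are sp3.

3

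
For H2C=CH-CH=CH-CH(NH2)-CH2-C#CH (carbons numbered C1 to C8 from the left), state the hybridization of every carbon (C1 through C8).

C1 sp2, C2 sp2, C3 sp2, C4 sp2, C5 sp3, C6 sp3, C7 sp, C8 sp

C1 carries 3 σ bonds, plus one π bond, giving a steric number of 3, so it is sp2.
C2 (3 σ bonds, plus one π bond) has steric number 3: sp2.
C3 is sp2: 3 σ bonds, plus one π bond, 3 electron-density regions.
C4: 3 σ bonds, plus one π bond; 3 regions of electron density → sp2.
C5 carries 4 σ bonds, giving a steric number of 4, so it is sp3.
C6 carries 4 σ bonds, giving a steric number of 4, so it is sp3.
C7: 2 σ bonds, plus two π bonds — 2 electron domains, sp.
C8 (2 σ bonds, plus two π bonds) has steric number 2: sp.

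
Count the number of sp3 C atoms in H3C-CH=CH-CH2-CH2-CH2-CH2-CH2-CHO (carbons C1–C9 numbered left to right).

C1: sp3 ✓
C2: sp2
C3: sp2
C4: sp3 ✓
C5: sp3 ✓
C6: sp3 ✓
C7: sp3 ✓
C8: sp3 ✓
C9: sp2
C1, C4, C5, C6, C7, C8 → 6 sp3 carbons.

6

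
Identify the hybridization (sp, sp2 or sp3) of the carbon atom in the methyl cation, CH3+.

Three σ bonds to H, empty p orbital → sp2, trigonal planar.

sp²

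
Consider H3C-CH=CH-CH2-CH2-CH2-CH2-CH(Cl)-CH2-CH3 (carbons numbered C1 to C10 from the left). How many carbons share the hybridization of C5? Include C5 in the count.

C5 is sp3 (only σ bonds).
C1: sp3 ✓
C2: sp2
C3: sp2
C4: sp3 ✓
C5: sp3 ✓
C6: sp3 ✓
C7: sp3 ✓
C8: sp3 ✓
C9: sp3 ✓
C10: sp3 ✓
8 carbons are sp3.

8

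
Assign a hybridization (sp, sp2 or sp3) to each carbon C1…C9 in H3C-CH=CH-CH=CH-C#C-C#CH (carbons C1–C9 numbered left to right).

C1 sp3, C2 sp2, C3 sp2, C4 sp2, C5 sp2, C6 sp, C7 sp, C8 sp, C9 sp

C1 carries 4 σ bonds, giving a steric number of 4, so it is sp3.
C2 has 3 σ bonds, plus one π bond: steric number 3 → sp2.
C3 (3 σ bonds, plus one π bond) has steric number 3: sp2.
C4 has 3 σ bonds, plus one π bond: steric number 3 → sp2.
C5 carries 3 σ bonds, plus one π bond, giving a steric number of 3, so it is sp2.
C6 — 2 σ bonds, plus two π bonds. Steric number 2, so sp.
C7 carries 2 σ bonds, plus two π bonds, giving a steric number of 2, so it is sp.
C8 (2 σ bonds, plus two π bonds) has steric number 2: sp.
C9 has 2 σ bonds, plus two π bonds: steric number 2 → sp.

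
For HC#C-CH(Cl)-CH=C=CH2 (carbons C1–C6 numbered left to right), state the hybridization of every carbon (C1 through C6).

C1 carries 2 σ bonds, plus two π bonds, giving a steric number of 2, so it is sp.
C2: 2 σ bonds, plus two π bonds — 2 electron domains, sp.
C3 has 4 σ bonds: steric number 4 → sp3.
C4 carries 3 σ bonds, plus one π bond, giving a steric number of 3, so it is sp2.
C5: 2 σ bonds, plus two π bonds; 2 regions of electron density → sp.
C6 carries 3 σ bonds, plus one π bond, giving a steric number of 3, so it is sp2.

C1 sp, C2 sp, C3 sp3, C4 sp2, C5 sp, C6 sp2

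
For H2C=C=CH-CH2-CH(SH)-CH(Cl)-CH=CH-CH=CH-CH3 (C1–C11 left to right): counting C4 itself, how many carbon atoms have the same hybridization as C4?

C4 is sp3 (only σ bonds).
C1: sp2
C2: sp
C3: sp2
C4: sp3 ✓
C5: sp3 ✓
C6: sp3 ✓
C7: sp2
C8: sp2
C9: sp2
C10: sp2
C11: sp3 ✓
4 carbons are sp3.

4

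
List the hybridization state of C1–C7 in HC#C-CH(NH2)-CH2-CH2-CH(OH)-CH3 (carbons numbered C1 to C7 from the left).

C1 — 2 σ bonds, plus two π bonds. Steric number 2, so sp.
C2: 2 σ bonds, plus two π bonds — 2 electron domains, sp.
C3 carries 4 σ bonds, giving a steric number of 4, so it is sp3.
C4: 4 σ bonds; 4 regions of electron density → sp3.
C5 has 4 σ bonds: steric number 4 → sp3.
C6: 4 σ bonds — 4 electron domains, sp3.
C7 — 4 σ bonds. Steric number 4, so sp3.

C1 sp, C2 sp, C3 sp3, C4 sp3, C5 sp3, C6 sp3, C7 sp3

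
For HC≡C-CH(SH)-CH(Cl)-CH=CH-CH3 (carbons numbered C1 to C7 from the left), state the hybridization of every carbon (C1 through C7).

C1 sp, C2 sp, C3 sp3, C4 sp3, C5 sp2, C6 sp2, C7 sp3

C1 has 2 σ bonds, plus two π bonds: steric number 2 → sp.
C2: 2 σ bonds, plus two π bonds; 2 regions of electron density → sp.
C3 (4 σ bonds) has steric number 4: sp3.
C4 (4 σ bonds) has steric number 4: sp3.
C5: 3 σ bonds, plus one π bond — 3 electron domains, sp2.
C6: 3 σ bonds, plus one π bond; 3 regions of electron density → sp2.
C7 has 4 σ bonds: steric number 4 → sp3.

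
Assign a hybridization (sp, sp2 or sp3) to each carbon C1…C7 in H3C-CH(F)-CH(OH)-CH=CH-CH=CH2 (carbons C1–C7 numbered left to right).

C1: 4 σ bonds; 4 regions of electron density → sp3.
C2 carries 4 σ bonds, giving a steric number of 4, so it is sp3.
C3 has 4 σ bonds: steric number 4 → sp3.
C4 — 3 σ bonds, plus one π bond. Steric number 3, so sp2.
C5 has 3 σ bonds, plus one π bond: steric number 3 → sp2.
C6 carries 3 σ bonds, plus one π bond, giving a steric number of 3, so it is sp2.
C7 carries 3 σ bonds, plus one π bond, giving a steric number of 3, so it is sp2.

C1 sp3, C2 sp3, C3 sp3, C4 sp2, C5 sp2, C6 sp2, C7 sp2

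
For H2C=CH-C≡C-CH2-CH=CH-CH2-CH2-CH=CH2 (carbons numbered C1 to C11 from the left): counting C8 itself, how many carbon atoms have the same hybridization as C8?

C8 is sp3 (only σ bonds).
C1: sp2
C2: sp2
C3: sp
C4: sp
C5: sp3 ✓
C6: sp2
C7: sp2
C8: sp3 ✓
C9: sp3 ✓
C10: sp2
C11: sp2
3 carbons are sp3.

3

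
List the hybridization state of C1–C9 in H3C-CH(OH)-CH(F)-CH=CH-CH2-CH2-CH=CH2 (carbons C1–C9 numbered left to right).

C1 sp3, C2 sp3, C3 sp3, C4 sp2, C5 sp2, C6 sp3, C7 sp3, C8 sp2, C9 sp2

C1 (4 σ bonds) has steric number 4: sp3.
C2: 4 σ bonds — 4 electron domains, sp3.
C3 is sp3: 4 σ bonds, 4 electron-density regions.
C4 is sp2: 3 σ bonds, plus one π bond, 3 electron-density regions.
C5 — 3 σ bonds, plus one π bond. Steric number 3, so sp2.
C6 is sp3: 4 σ bonds, 4 electron-density regions.
C7: 4 σ bonds; 4 regions of electron density → sp3.
C8: 3 σ bonds, plus one π bond — 3 electron domains, sp2.
C9 (3 σ bonds, plus one π bond) has steric number 3: sp2.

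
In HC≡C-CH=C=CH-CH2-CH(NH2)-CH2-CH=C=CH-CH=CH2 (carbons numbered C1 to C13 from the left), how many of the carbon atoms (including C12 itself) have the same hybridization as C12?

6

C12 is sp2 (one π bond).
C1: sp
C2: sp
C3: sp2 ✓
C4: sp
C5: sp2 ✓
C6: sp3
C7: sp3
C8: sp3
C9: sp2 ✓
C10: sp
C11: sp2 ✓
C12: sp2 ✓
C13: sp2 ✓
6 carbons are sp2.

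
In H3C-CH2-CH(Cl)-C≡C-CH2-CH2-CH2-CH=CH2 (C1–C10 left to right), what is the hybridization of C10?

sp²

C10 — 3 σ bonds, plus one π bond. Steric number 3, so sp2.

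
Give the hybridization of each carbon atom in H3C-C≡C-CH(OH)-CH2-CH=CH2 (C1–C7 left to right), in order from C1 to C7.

C1 sp3, C2 sp, C3 sp, C4 sp3, C5 sp3, C6 sp2, C7 sp2

C1: 4 σ bonds — 4 electron domains, sp3.
C2 is sp: 2 σ bonds, plus two π bonds, 2 electron-density regions.
C3 is sp: 2 σ bonds, plus two π bonds, 2 electron-density regions.
C4 carries 4 σ bonds, giving a steric number of 4, so it is sp3.
C5 — 4 σ bonds. Steric number 4, so sp3.
C6 is sp2: 3 σ bonds, plus one π bond, 3 electron-density regions.
C7 (3 σ bonds, plus one π bond) has steric number 3: sp2.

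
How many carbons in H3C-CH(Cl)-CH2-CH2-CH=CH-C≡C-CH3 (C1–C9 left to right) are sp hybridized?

C1: sp3
C2: sp3
C3: sp3
C4: sp3
C5: sp2
C6: sp2
C7: sp ✓
C8: sp ✓
C9: sp3
C7, C8 → 2 sp carbons.

2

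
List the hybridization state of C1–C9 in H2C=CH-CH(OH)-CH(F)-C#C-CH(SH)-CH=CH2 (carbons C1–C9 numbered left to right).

C1 is sp2: 3 σ bonds, plus one π bond, 3 electron-density regions.
C2 is sp2: 3 σ bonds, plus one π bond, 3 electron-density regions.
C3: 4 σ bonds — 4 electron domains, sp3.
C4 is sp3: 4 σ bonds, 4 electron-density regions.
C5 carries 2 σ bonds, plus two π bonds, giving a steric number of 2, so it is sp.
C6: 2 σ bonds, plus two π bonds — 2 electron domains, sp.
C7 — 4 σ bonds. Steric number 4, so sp3.
C8: 3 σ bonds, plus one π bond — 3 electron domains, sp2.
C9 — 3 σ bonds, plus one π bond. Steric number 3, so sp2.

C1 sp2, C2 sp2, C3 sp3, C4 sp3, C5 sp, C6 sp, C7 sp3, C8 sp2, C9 sp2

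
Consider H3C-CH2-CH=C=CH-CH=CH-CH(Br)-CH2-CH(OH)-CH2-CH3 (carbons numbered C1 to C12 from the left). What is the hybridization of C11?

sp³

C11: 4 σ bonds; 4 regions of electron density → sp3.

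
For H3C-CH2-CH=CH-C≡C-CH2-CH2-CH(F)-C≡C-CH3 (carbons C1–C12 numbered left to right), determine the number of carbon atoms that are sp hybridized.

C1: sp3
C2: sp3
C3: sp2
C4: sp2
C5: sp ✓
C6: sp ✓
C7: sp3
C8: sp3
C9: sp3
C10: sp ✓
C11: sp ✓
C12: sp3
C5, C6, C10, C11 → 4 sp carbons.

4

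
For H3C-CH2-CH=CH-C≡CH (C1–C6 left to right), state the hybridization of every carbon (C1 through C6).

C1 carries 4 σ bonds, giving a steric number of 4, so it is sp3.
C2 has 4 σ bonds: steric number 4 → sp3.
C3 — 3 σ bonds, plus one π bond. Steric number 3, so sp2.
C4: 3 σ bonds, plus one π bond; 3 regions of electron density → sp2.
C5: 2 σ bonds, plus two π bonds — 2 electron domains, sp.
C6: 2 σ bonds, plus two π bonds — 2 electron domains, sp.

C1 sp3, C2 sp3, C3 sp2, C4 sp2, C5 sp, C6 sp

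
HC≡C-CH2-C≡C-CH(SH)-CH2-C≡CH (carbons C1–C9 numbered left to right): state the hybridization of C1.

sp

C1 — 2 σ bonds, plus two π bonds. Steric number 2, so sp.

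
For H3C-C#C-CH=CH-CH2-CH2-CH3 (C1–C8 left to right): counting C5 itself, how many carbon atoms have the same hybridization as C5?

2

C5 is sp2 (one π bond).
C1: sp3
C2: sp
C3: sp
C4: sp2 ✓
C5: sp2 ✓
C6: sp3
C7: sp3
C8: sp3
2 carbons are sp2.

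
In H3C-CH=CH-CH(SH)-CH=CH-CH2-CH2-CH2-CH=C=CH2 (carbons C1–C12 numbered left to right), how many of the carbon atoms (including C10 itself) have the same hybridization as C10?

C10 is sp2 (one π bond).
C1: sp3
C2: sp2 ✓
C3: sp2 ✓
C4: sp3
C5: sp2 ✓
C6: sp2 ✓
C7: sp3
C8: sp3
C9: sp3
C10: sp2 ✓
C11: sp
C12: sp2 ✓
6 carbons are sp2.

6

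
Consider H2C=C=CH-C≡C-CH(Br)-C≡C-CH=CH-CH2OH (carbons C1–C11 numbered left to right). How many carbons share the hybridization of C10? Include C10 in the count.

C10 is sp2 (one π bond).
C1: sp2 ✓
C2: sp
C3: sp2 ✓
C4: sp
C5: sp
C6: sp3
C7: sp
C8: sp
C9: sp2 ✓
C10: sp2 ✓
C11: sp3
4 carbons are sp2.

4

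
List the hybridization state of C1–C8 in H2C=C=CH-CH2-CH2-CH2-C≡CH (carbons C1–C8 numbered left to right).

C1 sp2, C2 sp, C3 sp2, C4 sp3, C5 sp3, C6 sp3, C7 sp, C8 sp

C1 (3 σ bonds, plus one π bond) has steric number 3: sp2.
C2 has 2 σ bonds, plus two π bonds: steric number 2 → sp.
C3 has 3 σ bonds, plus one π bond: steric number 3 → sp2.
C4 carries 4 σ bonds, giving a steric number of 4, so it is sp3.
C5 — 4 σ bonds. Steric number 4, so sp3.
C6 carries 4 σ bonds, giving a steric number of 4, so it is sp3.
C7: 2 σ bonds, plus two π bonds; 2 regions of electron density → sp.
C8: 2 σ bonds, plus two π bonds — 2 electron domains, sp.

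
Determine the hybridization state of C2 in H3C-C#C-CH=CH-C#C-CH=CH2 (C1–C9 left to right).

C2: 2 σ bonds, plus two π bonds; 2 regions of electron density → sp.

sp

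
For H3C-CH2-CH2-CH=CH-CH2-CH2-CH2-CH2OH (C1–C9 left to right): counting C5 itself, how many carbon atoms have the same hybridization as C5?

2

C5 is sp2 (one π bond).
C1: sp3
C2: sp3
C3: sp3
C4: sp2 ✓
C5: sp2 ✓
C6: sp3
C7: sp3
C8: sp3
C9: sp3
2 carbons are sp2.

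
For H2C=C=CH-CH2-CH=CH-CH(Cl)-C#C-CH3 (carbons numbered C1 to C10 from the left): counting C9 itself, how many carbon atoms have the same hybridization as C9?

3

C9 is sp (two π bonds).
C1: sp2
C2: sp ✓
C3: sp2
C4: sp3
C5: sp2
C6: sp2
C7: sp3
C8: sp ✓
C9: sp ✓
C10: sp3
3 carbons are sp.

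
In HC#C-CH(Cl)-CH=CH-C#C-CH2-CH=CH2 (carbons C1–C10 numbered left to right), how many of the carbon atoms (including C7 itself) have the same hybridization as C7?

4

C7 is sp (two π bonds).
C1: sp ✓
C2: sp ✓
C3: sp3
C4: sp2
C5: sp2
C6: sp ✓
C7: sp ✓
C8: sp3
C9: sp2
C10: sp2
4 carbons are sp.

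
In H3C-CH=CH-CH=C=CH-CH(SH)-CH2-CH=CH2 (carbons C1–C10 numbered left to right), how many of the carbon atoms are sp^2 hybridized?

C1: sp3
C2: sp2 ✓
C3: sp2 ✓
C4: sp2 ✓
C5: sp
C6: sp2 ✓
C7: sp3
C8: sp3
C9: sp2 ✓
C10: sp2 ✓
C2, C3, C4, C6, C9, C10 → 6 sp2 carbons.

6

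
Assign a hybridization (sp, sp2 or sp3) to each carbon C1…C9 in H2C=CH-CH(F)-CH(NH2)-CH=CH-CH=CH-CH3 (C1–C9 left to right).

C1 — 3 σ bonds, plus one π bond. Steric number 3, so sp2.
C2: 3 σ bonds, plus one π bond; 3 regions of electron density → sp2.
C3 — 4 σ bonds. Steric number 4, so sp3.
C4 — 4 σ bonds. Steric number 4, so sp3.
C5: 3 σ bonds, plus one π bond; 3 regions of electron density → sp2.
C6: 3 σ bonds, plus one π bond; 3 regions of electron density → sp2.
C7 — 3 σ bonds, plus one π bond. Steric number 3, so sp2.
C8 carries 3 σ bonds, plus one π bond, giving a steric number of 3, so it is sp2.
C9 carries 4 σ bonds, giving a steric number of 4, so it is sp3.

C1 sp2, C2 sp2, C3 sp3, C4 sp3, C5 sp2, C6 sp2, C7 sp2, C8 sp2, C9 sp3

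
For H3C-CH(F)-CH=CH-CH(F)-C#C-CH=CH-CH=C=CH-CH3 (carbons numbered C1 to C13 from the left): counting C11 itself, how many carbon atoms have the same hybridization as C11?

3

C11 is sp (two π bonds).
C1: sp3
C2: sp3
C3: sp2
C4: sp2
C5: sp3
C6: sp ✓
C7: sp ✓
C8: sp2
C9: sp2
C10: sp2
C11: sp ✓
C12: sp2
C13: sp3
3 carbons are sp.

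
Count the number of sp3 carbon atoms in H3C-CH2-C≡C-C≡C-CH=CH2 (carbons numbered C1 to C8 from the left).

C1: sp3 ✓
C2: sp3 ✓
C3: sp
C4: sp
C5: sp
C6: sp
C7: sp2
C8: sp2
C1, C2 → 2 sp3 carbons.

2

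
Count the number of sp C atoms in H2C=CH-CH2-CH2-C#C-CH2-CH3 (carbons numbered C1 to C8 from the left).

C1: sp2
C2: sp2
C3: sp3
C4: sp3
C5: sp ✓
C6: sp ✓
C7: sp3
C8: sp3
C5, C6 → 2 sp carbons.

2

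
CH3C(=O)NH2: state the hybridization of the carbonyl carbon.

sp2

The carbonyl carbon — 3 σ bonds, plus one π bond. Steric number 3, so sp2.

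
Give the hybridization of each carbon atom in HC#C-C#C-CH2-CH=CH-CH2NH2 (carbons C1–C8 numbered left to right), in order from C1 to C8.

C1 (2 σ bonds, plus two π bonds) has steric number 2: sp.
C2: 2 σ bonds, plus two π bonds; 2 regions of electron density → sp.
C3 is sp: 2 σ bonds, plus two π bonds, 2 electron-density regions.
C4 (2 σ bonds, plus two π bonds) has steric number 2: sp.
C5 is sp3: 4 σ bonds, 4 electron-density regions.
C6: 3 σ bonds, plus one π bond — 3 electron domains, sp2.
C7 has 3 σ bonds, plus one π bond: steric number 3 → sp2.
C8 (4 σ bonds) has steric number 4: sp3.

C1 sp, C2 sp, C3 sp, C4 sp, C5 sp3, C6 sp2, C7 sp2, C8 sp3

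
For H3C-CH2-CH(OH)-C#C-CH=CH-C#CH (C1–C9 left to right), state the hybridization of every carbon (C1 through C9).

C1 sp3, C2 sp3, C3 sp3, C4 sp, C5 sp, C6 sp2, C7 sp2, C8 sp, C9 sp

C1 — 4 σ bonds. Steric number 4, so sp3.
C2 is sp3: 4 σ bonds, 4 electron-density regions.
C3 is sp3: 4 σ bonds, 4 electron-density regions.
C4 has 2 σ bonds, plus two π bonds: steric number 2 → sp.
C5 has 2 σ bonds, plus two π bonds: steric number 2 → sp.
C6 — 3 σ bonds, plus one π bond. Steric number 3, so sp2.
C7 has 3 σ bonds, plus one π bond: steric number 3 → sp2.
C8 carries 2 σ bonds, plus two π bonds, giving a steric number of 2, so it is sp.
C9 has 2 σ bonds, plus two π bonds: steric number 2 → sp.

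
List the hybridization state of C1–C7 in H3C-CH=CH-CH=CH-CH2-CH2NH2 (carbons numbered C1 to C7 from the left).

C1 sp3, C2 sp2, C3 sp2, C4 sp2, C5 sp2, C6 sp3, C7 sp3

C1 is sp3: 4 σ bonds, 4 electron-density regions.
C2 carries 3 σ bonds, plus one π bond, giving a steric number of 3, so it is sp2.
C3 is sp2: 3 σ bonds, plus one π bond, 3 electron-density regions.
C4 (3 σ bonds, plus one π bond) has steric number 3: sp2.
C5 is sp2: 3 σ bonds, plus one π bond, 3 electron-density regions.
C6 (4 σ bonds) has steric number 4: sp3.
C7: 4 σ bonds; 4 regions of electron density → sp3.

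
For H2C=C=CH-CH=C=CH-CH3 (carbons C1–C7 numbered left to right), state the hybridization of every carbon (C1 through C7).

C1 sp2, C2 sp, C3 sp2, C4 sp2, C5 sp, C6 sp2, C7 sp3

C1 (3 σ bonds, plus one π bond) has steric number 3: sp2.
C2 carries 2 σ bonds, plus two π bonds, giving a steric number of 2, so it is sp.
C3 carries 3 σ bonds, plus one π bond, giving a steric number of 3, so it is sp2.
C4 is sp2: 3 σ bonds, plus one π bond, 3 electron-density regions.
C5: 2 σ bonds, plus two π bonds; 2 regions of electron density → sp.
C6 carries 3 σ bonds, plus one π bond, giving a steric number of 3, so it is sp2.
C7 — 4 σ bonds. Steric number 4, so sp3.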